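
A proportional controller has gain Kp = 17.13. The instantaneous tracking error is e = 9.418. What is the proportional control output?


u_P = Kp * e = 17.13 * 9.418 = 161.3303

161.3303


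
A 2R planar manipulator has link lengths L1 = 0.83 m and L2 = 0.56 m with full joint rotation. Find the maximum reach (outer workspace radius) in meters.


r_max = L1 + L2 = 0.83 + 0.56 = 1.3900

1.3900 m


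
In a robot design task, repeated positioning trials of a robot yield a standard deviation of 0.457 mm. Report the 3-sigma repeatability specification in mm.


repeatability = 3*sigma = 3*0.457 = 1.3710

1.3710 mm


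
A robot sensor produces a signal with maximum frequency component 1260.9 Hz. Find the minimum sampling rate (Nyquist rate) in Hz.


f_s,min = 2*f_max = 2*1260.9 = 2521.8000

2521.8000 Hz


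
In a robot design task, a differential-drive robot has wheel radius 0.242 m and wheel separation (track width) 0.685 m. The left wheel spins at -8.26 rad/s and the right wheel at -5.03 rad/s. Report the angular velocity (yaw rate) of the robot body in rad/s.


omega = r*(wR - wL)/L = 0.242*(-5.03 - (-8.26))/0.685 = 1.1411

1.1411 rad/s


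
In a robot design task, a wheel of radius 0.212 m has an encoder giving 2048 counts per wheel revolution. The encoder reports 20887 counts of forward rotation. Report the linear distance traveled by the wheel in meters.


revs = 20887/2048 = 10.198730
d = revs * 2*pi*r = 10.198730 * 2*pi*0.212 = 13.5851

13.5851 m


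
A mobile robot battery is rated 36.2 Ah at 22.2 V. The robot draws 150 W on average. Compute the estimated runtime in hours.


E = 36.2*22.2 = 803.6400 Wh
t = E/P = 803.6400/150 = 5.3576

5.3576 hours


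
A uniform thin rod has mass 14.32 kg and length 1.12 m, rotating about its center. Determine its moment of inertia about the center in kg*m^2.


I = (1/12)*m*L^2 = (1/12)*14.32*1.12^2 = 1.4969

1.4969 kg*m^2


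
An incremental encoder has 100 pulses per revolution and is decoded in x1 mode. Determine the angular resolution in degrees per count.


resolution = 360 / (PPR * 1) = 360 / 100 = 3.6000

3.6000 degrees


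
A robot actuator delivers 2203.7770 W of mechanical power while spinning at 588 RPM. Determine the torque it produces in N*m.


omega = 588 * 2*pi/60 = 61.575216 rad/s
tau = P / omega = 2203.7770 / 61.575216 = 35.7900

35.7900 N*m


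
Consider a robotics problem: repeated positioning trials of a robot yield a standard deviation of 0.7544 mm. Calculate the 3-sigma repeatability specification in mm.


repeatability = 3*sigma = 3*0.7544 = 2.2632

2.2632 mm


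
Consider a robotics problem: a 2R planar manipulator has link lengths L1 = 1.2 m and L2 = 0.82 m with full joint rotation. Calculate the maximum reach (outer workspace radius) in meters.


r_max = L1 + L2 = 1.2 + 0.82 = 2.0200

2.0200 m


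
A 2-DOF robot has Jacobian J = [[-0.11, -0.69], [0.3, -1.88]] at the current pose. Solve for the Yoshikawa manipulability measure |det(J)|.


det(J) = -0.11*-1.88 - (-0.69)*(0.3) = 0.4138
|det(J)| = 0.4138

0.4138


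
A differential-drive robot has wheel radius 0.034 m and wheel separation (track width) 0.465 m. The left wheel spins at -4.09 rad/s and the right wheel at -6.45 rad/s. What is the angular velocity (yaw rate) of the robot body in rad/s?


omega = r*(wR - wL)/L = 0.034*(-6.45 - (-4.09))/0.465 = -0.1726

-0.1726 rad/s


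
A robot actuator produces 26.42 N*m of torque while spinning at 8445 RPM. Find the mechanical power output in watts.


omega = 8445 * 2*pi/60 = 884.358332 rad/s
P = tau * omega = 26.42 * 884.358332 = 23364.7471

23364.7471 W


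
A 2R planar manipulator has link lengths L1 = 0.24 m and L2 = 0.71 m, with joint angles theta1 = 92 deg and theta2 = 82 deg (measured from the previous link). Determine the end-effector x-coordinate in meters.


x = L1*cos(th1) + L2*cos(th1+th2) = 0.24*cos(92 deg) + 0.71*cos(174 deg) = -0.7145

-0.7145 m


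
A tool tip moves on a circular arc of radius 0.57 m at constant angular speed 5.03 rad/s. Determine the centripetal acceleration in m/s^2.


a_c = omega^2 * r = 5.03^2 * 0.57 = 14.4215

14.4215 m/s^2


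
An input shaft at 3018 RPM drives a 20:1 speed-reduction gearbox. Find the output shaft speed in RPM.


omega_out = omega_in / N = 3018 / 20 = 150.9000

150.9000 RPM


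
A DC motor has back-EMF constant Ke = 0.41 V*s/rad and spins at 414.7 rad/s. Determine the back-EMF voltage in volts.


V_emf = Ke * omega = 0.41*414.7 = 170.0270

170.0270 V


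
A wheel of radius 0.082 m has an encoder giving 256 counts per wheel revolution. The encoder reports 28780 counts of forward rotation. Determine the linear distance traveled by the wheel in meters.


revs = 28780/256 = 112.421875
d = revs * 2*pi*r = 112.421875 * 2*pi*0.082 = 57.9221

57.9221 m


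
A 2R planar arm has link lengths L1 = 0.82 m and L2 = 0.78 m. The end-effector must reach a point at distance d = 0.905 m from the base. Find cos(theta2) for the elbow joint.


cos(th2) = (d^2 - L1^2 - L2^2)/(2*L1*L2) = (0.905^2 - 0.82^2 - 0.78^2)/(2*0.82*0.78) = -0.3610

-0.3610


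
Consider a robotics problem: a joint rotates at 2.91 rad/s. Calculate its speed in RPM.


RPM = 2.91 * 60/(2*pi) = 27.7885

27.7885 RPM


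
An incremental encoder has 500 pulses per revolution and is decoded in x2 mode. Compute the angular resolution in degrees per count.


resolution = 360 / (PPR * 2) = 360 / 1000 = 0.3600

0.3600 degrees


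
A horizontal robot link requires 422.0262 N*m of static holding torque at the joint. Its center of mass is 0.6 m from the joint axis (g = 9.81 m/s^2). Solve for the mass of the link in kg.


m = tau / (g*L) = 422.0262 / (9.81 * 0.6) = 71.7000

71.7000 kg


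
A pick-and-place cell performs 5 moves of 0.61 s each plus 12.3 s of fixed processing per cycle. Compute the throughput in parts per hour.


T_cycle = 5*0.61 + 12.3 = 15.3500 s
rate = 3600/T = 234.5277

234.5277 parts/hour


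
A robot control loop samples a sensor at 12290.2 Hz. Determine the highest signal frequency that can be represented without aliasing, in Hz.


f_max = f_s/2 = 12290.2/2 = 6145.1000

6145.1000 Hz


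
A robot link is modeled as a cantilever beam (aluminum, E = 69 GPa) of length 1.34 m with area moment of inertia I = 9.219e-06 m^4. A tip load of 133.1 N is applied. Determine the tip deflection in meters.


delta = F*L^3/(3*E*I) = 133.1*1.34^3/(3*6.900e+10*9.219e-06)
      = 320.2524424/1908333 = 1.6782e-04

1.6782e-04 m


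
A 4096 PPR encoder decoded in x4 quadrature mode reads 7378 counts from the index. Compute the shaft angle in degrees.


angle = counts * 360 / (PPR*4) = 7378 * 360 / 16384 = 162.1143

162.1143 degrees


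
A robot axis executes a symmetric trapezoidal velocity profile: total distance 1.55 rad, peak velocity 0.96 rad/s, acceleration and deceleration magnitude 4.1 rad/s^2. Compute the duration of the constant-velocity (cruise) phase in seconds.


t_acc = v/a = 0.234146 s, d_acc = v^2/(2a) = 0.112390 rad each
d_cruise = 1.55 - 2*0.112390 = 1.325220 rad
t_cruise = d_cruise/v = 1.325220/0.96 = 1.3804

1.3804 s


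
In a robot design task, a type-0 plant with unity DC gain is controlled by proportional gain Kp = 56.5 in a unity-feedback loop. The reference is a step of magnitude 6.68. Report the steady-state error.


e_ss = R/(1 + Kp) = 6.68/(1 + 56.5) = 6.68/57.5000 = 0.1162

0.1162


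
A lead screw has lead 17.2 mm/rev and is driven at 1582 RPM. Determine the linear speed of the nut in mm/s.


v = lead * (RPM/60) = 17.2*1582/60 = 453.5067

453.5067 mm/s


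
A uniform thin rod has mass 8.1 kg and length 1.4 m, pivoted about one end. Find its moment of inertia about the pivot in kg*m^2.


I = (1/3)*m*L^2 = (1/3)*8.1*1.4^2 = 5.2920

5.2920 kg*m^2


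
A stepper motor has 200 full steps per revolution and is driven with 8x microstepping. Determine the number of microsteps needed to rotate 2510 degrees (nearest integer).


step_size = 360/(200*8) = 360/1600 = 0.225000 deg
n = 2510/(360/1600) = 2510*1600/360 = 11155.5556 -> 11156

11156 steps


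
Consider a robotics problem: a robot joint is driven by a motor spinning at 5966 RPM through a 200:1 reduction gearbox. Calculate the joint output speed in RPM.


omega_joint = omega_motor / N = 5966 / 200 = 29.8300

29.8300 RPM


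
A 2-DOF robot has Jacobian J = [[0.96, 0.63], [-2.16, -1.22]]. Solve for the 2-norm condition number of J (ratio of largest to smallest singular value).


JJ^T eigenvalues: trace(JJ^T) = 7.4725, det(JJ^T) = det(J)^2 = 0.03594816
s_max^2 = (7.4725 + sqrt(55.69446361))/2 = 7.46768617
s_min^2 = (7.4725 - sqrt(55.69446361))/2 = 0.00481383
kappa = s_max/s_min = sqrt(7.46768617/0.00481383) = 39.3865

39.3865


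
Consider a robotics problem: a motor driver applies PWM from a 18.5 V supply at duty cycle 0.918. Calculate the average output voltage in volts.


V_avg = V_supply * D = 18.5*0.918 = 16.9830

16.9830 V


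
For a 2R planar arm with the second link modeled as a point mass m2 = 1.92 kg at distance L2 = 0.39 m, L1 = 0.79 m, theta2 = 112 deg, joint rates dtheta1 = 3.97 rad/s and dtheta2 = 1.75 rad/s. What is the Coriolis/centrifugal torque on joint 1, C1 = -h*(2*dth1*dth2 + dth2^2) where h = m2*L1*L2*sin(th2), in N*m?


h = m2*L1*L2*sin(th2) = 1.92*0.79*0.39*sin(112 deg) = 0.548477
C1 = -h*(2*3.97*1.75 + 1.75^2) = -0.548477*16.9575 = -9.3008

-9.3008 N*m


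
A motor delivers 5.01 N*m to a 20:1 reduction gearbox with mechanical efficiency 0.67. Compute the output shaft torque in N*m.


tau_out = tau_in * N * eta = 5.01 * 20 * 0.67 = 67.1340

67.1340 N*m


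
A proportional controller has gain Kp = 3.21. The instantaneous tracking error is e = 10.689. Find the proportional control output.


u_P = Kp * e = 3.21 * 10.689 = 34.3117

34.3117


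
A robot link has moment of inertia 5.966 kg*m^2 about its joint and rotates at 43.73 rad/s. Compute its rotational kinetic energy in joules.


KE = (1/2)*I*omega^2 = 0.5*5.966*43.73^2 = 5704.4294

5704.4294 J


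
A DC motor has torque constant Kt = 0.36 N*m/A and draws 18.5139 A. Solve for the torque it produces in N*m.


tau = Kt * I = 0.36*18.5139 = 6.6650

6.6650 N*m


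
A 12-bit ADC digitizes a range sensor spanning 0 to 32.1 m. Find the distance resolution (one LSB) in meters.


res = range / 2^n = 32.1/2^12 = 32.1/4096 = 0.0078

0.0078 m


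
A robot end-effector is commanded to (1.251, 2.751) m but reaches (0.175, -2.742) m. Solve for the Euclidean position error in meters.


dx = 0.175 - (1.251) = -1.0760, dy = -2.742 - (2.751) = -5.4930
err = sqrt(1.157776 + 30.173049) = 5.5974

5.5974 m


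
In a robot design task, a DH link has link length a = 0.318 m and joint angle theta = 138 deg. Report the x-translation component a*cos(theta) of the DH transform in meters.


a*cos(theta) = 0.318*cos(138 deg) = -0.2363

-0.2363 m


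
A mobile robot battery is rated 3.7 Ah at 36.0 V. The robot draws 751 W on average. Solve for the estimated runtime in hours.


E = 3.7*36.0 = 133.2000 Wh
t = E/P = 133.2000/751 = 0.1774

0.1774 hours


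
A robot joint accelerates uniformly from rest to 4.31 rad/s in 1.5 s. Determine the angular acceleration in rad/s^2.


alpha = delta_omega / t = 4.31 / 1.5 = 2.8733

2.8733 rad/s^2


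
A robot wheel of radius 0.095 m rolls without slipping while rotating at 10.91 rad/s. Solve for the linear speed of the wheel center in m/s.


v = omega * r = 10.91 * 0.095 = 1.0365

1.0365 m/s


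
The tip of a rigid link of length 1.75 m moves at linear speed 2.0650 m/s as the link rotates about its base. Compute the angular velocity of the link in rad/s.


omega = v / L = 2.0650 / 1.75 = 1.1800

1.1800 rad/s


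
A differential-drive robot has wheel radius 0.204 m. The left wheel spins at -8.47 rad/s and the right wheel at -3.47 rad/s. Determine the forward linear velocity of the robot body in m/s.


v = r*(wR + wL)/2 = 0.204*(-3.47 + -8.47)/2 = -1.2179

-1.2179 m/s


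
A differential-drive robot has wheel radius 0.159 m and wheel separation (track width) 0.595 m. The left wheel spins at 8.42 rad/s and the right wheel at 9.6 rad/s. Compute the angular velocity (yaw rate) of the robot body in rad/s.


omega = r*(wR - wL)/L = 0.159*(9.6 - (8.42))/0.595 = 0.3153

0.3153 rad/s


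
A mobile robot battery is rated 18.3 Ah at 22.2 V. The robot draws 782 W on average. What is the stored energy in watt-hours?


E = capacity * V = 18.3*22.2 = 406.2600

406.2600 Wh


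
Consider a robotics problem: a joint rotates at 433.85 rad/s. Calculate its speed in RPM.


RPM = 433.85 * 60/(2*pi) = 4142.9623

4142.9623 RPM


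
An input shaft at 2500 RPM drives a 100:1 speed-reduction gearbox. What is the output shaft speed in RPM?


omega_out = omega_in / N = 2500 / 100 = 25.0000

25.0000 RPM


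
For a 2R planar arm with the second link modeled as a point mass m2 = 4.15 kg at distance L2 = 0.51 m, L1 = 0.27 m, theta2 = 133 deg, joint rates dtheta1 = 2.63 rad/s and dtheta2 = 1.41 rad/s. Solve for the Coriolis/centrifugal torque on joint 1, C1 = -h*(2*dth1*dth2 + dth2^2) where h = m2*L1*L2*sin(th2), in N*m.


h = m2*L1*L2*sin(th2) = 4.15*0.27*0.51*sin(133 deg) = 0.417936
C1 = -h*(2*2.63*1.41 + 1.41^2) = -0.417936*9.4047 = -3.9306

-3.9306 N*m


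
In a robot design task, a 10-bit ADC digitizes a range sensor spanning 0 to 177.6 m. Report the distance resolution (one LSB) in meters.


res = range / 2^n = 177.6/2^10 = 177.6/1024 = 0.1734

0.1734 m


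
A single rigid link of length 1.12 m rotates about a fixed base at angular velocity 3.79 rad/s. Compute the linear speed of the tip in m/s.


v = L*omega = 1.12 * 3.79 = 4.2448

4.2448 m/s


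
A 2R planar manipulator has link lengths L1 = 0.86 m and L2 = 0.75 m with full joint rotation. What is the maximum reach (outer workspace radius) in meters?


r_max = L1 + L2 = 0.86 + 0.75 = 1.6100

1.6100 m


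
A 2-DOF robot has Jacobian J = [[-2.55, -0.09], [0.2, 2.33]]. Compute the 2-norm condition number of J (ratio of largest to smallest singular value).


JJ^T eigenvalues: trace(JJ^T) = 11.9795, det(JJ^T) = det(J)^2 = 35.08785225
s_max^2 = (11.9795 + sqrt(3.15701125))/2 = 6.87814902
s_min^2 = (11.9795 - sqrt(3.15701125))/2 = 5.10135098
kappa = s_max/s_min = sqrt(6.87814902/5.10135098) = 1.1612

1.1612


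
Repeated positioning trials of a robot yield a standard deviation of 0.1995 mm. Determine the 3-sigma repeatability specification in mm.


repeatability = 3*sigma = 3*0.1995 = 0.5985

0.5985 mm


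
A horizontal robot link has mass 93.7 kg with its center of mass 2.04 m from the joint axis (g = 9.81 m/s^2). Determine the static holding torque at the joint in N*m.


tau = m*g*L = 93.7 * 9.81 * 2.04 = 1875.1619

1875.1619 N*m


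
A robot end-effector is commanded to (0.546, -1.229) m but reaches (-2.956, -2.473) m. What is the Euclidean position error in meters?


dx = -2.956 - (0.546) = -3.5020, dy = -2.473 - (-1.229) = -1.2440
err = sqrt(12.264004 + 1.547536) = 3.7164

3.7164 m


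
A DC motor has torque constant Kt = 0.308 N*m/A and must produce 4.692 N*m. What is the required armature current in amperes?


I = tau / Kt = 4.692/0.308 = 15.2338

15.2338 A


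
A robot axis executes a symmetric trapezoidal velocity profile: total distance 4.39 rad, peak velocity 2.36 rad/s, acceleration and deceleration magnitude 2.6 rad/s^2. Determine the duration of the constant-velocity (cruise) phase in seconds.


t_acc = v/a = 0.907692 s, d_acc = v^2/(2a) = 1.071077 rad each
d_cruise = 4.39 - 2*1.071077 = 2.247846 rad
t_cruise = d_cruise/v = 2.247846/2.36 = 0.9525

0.9525 s


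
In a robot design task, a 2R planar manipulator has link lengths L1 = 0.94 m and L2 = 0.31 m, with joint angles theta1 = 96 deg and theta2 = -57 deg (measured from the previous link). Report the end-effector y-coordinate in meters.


y = L1*sin(th1) + L2*sin(th1+th2) = 0.94*sin(96 deg) + 0.31*sin(39 deg) = 1.1299

1.1299 m


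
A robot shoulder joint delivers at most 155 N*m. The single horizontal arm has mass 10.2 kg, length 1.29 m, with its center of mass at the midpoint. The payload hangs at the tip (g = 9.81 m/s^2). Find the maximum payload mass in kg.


tau_arm = m_arm*g*(L/2) = 10.2*9.81*1.29/2 = 64.5400 N*m
tau_payload = tau_max - tau_arm = 155 - 64.5400 = 90.4600
m_payload = tau_payload / (g*L) = 90.4600 / (9.81*1.29) = 7.1482

7.1482 kg


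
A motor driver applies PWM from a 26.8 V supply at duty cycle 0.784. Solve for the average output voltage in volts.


V_avg = V_supply * D = 26.8*0.784 = 21.0112

21.0112 V


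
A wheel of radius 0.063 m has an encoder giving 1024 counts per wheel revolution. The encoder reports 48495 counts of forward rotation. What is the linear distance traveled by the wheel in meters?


revs = 48495/1024 = 47.358398
d = revs * 2*pi*r = 47.358398 * 2*pi*0.063 = 18.7464

18.7464 m


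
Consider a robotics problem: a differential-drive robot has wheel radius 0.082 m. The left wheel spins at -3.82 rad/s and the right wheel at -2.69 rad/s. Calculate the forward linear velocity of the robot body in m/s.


v = r*(wR + wL)/2 = 0.082*(-2.69 + -3.82)/2 = -0.2669

-0.2669 m/s


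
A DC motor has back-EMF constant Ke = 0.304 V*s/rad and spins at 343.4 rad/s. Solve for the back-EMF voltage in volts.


V_emf = Ke * omega = 0.304*343.4 = 104.3936

104.3936 V


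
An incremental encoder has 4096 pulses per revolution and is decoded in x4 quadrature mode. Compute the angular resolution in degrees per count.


resolution = 360 / (PPR * 4) = 360 / 16384 = 0.0220

0.0220 degrees


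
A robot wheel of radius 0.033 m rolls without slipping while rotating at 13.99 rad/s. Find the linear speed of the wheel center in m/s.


v = omega * r = 13.99 * 0.033 = 0.4617

0.4617 m/s


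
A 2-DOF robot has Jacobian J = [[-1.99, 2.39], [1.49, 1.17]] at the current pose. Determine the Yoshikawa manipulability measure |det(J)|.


det(J) = -1.99*1.17 - (2.39)*(1.49) = -5.8894
|det(J)| = 5.8894

5.8894


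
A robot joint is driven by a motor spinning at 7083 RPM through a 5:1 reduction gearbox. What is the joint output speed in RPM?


omega_joint = omega_motor / N = 7083 / 5 = 1416.6000

1416.6000 RPM


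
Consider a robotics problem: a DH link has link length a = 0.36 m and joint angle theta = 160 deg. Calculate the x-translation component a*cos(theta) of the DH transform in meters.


a*cos(theta) = 0.36*cos(160 deg) = -0.3383

-0.3383 m


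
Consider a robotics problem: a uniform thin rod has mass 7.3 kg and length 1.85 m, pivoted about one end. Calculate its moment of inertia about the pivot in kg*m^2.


I = (1/3)*m*L^2 = (1/3)*7.3*1.85^2 = 8.3281

8.3281 kg*m^2


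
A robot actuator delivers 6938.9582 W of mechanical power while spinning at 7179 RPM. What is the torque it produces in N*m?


omega = 7179 * 2*pi/60 = 751.783122 rad/s
tau = P / omega = 6938.9582 / 751.783122 = 9.2300

9.2300 N*m


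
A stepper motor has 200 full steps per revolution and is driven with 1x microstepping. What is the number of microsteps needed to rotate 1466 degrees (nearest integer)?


step_size = 360/(200*1) = 360/200 = 1.800000 deg
n = 1466/(360/200) = 1466*200/360 = 814.4444 -> 814

814 steps


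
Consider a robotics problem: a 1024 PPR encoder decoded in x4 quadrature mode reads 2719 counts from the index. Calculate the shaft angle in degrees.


angle = counts * 360 / (PPR*4) = 2719 * 360 / 4096 = 238.9746

238.9746 degrees


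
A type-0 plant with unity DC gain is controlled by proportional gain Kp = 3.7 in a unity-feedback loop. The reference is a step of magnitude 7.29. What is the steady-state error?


e_ss = R/(1 + Kp) = 7.29/(1 + 3.7) = 7.29/4.7000 = 1.5511

1.5511


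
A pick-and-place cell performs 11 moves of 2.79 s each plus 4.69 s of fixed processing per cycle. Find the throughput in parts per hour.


T_cycle = 11*2.79 + 4.69 = 35.3800 s
rate = 3600/T = 101.7524

101.7524 parts/hour


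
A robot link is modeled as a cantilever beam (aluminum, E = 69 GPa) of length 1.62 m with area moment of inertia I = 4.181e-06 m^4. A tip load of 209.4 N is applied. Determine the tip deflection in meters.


delta = F*L^3/(3*E*I) = 209.4*1.62^3/(3*6.900e+10*4.181e-06)
      = 890.2699632/865467 = 0.0010

0.0010 m


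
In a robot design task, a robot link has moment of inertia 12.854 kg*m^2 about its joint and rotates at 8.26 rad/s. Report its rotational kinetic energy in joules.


KE = (1/2)*I*omega^2 = 0.5*12.854*8.26^2 = 438.4988

438.4988 J


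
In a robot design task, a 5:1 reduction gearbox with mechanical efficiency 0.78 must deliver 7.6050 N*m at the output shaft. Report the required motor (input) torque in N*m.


tau_in = tau_out / (N * eta) = 7.6050 / (5 * 0.78) = 1.9500

1.9500 N*m


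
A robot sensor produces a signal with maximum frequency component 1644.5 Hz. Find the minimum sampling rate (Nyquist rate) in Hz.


f_s,min = 2*f_max = 2*1644.5 = 3289.0000

3289.0000 Hz


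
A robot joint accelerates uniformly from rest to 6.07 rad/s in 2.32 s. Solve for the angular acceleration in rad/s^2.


alpha = delta_omega / t = 6.07 / 2.32 = 2.6164

2.6164 rad/s^2


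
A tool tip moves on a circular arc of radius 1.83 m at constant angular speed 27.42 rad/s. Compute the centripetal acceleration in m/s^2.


a_c = omega^2 * r = 27.42^2 * 1.83 = 1375.8972

1375.8972 m/s^2


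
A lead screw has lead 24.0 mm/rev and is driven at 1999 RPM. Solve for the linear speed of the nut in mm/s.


v = lead * (RPM/60) = 24.0*1999/60 = 799.6000

799.6000 mm/s


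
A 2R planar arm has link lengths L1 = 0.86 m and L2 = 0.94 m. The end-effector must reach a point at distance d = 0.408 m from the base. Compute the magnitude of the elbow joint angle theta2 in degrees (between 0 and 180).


cos(th2) = (d^2 - L1^2 - L2^2)/(2*L1*L2) = (0.408^2 - 0.86^2 - 0.94^2)/(2*0.86*0.94) = -0.90099951
th2 = acos(-0.90099951) = 154.2898 deg

154.2898 degrees


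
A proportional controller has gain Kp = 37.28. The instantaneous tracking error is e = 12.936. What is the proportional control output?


u_P = Kp * e = 37.28 * 12.936 = 482.2541

482.2541


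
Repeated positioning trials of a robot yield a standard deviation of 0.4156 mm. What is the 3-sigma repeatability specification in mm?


repeatability = 3*sigma = 3*0.4156 = 1.2468

1.2468 mm


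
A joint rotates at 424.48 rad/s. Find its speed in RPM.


RPM = 424.48 * 60/(2*pi) = 4053.4854

4053.4854 RPM


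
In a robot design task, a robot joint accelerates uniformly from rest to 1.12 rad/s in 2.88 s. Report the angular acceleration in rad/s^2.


alpha = delta_omega / t = 1.12 / 2.88 = 0.3889

0.3889 rad/s^2


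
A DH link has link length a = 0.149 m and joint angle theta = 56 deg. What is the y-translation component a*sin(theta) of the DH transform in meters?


a*sin(theta) = 0.149*sin(56 deg) = 0.1235

0.1235 m


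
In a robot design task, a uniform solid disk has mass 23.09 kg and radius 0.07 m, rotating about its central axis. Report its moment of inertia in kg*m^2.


I = (1/2)*m*R^2 = 0.5*23.09*0.07^2 = 0.0566

0.0566 kg*m^2


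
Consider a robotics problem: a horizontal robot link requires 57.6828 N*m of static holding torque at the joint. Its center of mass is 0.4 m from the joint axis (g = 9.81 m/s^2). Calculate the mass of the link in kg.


m = tau / (g*L) = 57.6828 / (9.81 * 0.4) = 14.7000

14.7000 kg


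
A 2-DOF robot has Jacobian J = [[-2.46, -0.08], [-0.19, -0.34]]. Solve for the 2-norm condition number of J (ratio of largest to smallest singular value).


JJ^T eigenvalues: trace(JJ^T) = 6.2097, det(JJ^T) = det(J)^2 = 0.67436944
s_max^2 = (6.2097 + sqrt(35.86289633))/2 = 6.09913190
s_min^2 = (6.2097 - sqrt(35.86289633))/2 = 0.11056810
kappa = s_max/s_min = sqrt(6.09913190/0.11056810) = 7.4271

7.4271


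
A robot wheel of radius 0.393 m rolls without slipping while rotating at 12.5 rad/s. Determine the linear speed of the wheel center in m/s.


v = omega * r = 12.5 * 0.393 = 4.9125

4.9125 m/s


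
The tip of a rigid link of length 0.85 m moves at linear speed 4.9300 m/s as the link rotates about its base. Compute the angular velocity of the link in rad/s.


omega = v / L = 4.9300 / 0.85 = 5.8000

5.8000 rad/s


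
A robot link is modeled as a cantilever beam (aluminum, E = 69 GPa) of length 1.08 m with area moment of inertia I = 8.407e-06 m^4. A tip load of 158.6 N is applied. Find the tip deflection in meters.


delta = F*L^3/(3*E*I) = 158.6*1.08^3/(3*6.900e+10*8.407e-06)
      = 199.7903232/1740249 = 1.1481e-04

1.1481e-04 m


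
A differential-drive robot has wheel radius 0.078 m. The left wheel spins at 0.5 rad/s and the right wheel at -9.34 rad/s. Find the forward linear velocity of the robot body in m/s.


v = r*(wR + wL)/2 = 0.078*(-9.34 + 0.5)/2 = -0.3448

-0.3448 m/s


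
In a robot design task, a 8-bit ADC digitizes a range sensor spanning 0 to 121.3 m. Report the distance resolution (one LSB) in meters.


res = range / 2^n = 121.3/2^8 = 121.3/256 = 0.4738

0.4738 m


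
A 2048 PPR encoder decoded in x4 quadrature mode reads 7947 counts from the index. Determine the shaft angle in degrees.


angle = counts * 360 / (PPR*4) = 7947 * 360 / 8192 = 349.2334

349.2334 degrees


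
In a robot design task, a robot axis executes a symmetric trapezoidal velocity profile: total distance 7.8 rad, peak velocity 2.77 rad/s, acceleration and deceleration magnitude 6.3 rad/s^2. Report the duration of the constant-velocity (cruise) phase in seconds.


t_acc = v/a = 0.439683 s, d_acc = v^2/(2a) = 0.608960 rad each
d_cruise = 7.8 - 2*0.608960 = 6.582080 rad
t_cruise = d_cruise/v = 6.582080/2.77 = 2.3762

2.3762 s


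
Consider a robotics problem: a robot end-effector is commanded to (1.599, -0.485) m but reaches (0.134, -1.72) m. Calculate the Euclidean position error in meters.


dx = 0.134 - (1.599) = -1.4650, dy = -1.72 - (-0.485) = -1.2350
err = sqrt(2.146225 + 1.525225) = 1.9161

1.9161 m


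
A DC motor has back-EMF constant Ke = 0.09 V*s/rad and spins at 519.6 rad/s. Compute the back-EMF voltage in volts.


V_emf = Ke * omega = 0.09*519.6 = 46.7640

46.7640 V


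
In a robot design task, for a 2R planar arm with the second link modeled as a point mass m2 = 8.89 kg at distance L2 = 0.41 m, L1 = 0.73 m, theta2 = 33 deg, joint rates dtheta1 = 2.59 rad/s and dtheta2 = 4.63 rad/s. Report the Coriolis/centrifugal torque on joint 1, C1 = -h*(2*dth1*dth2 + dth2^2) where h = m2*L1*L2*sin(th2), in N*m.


h = m2*L1*L2*sin(th2) = 8.89*0.73*0.41*sin(33 deg) = 1.449163
C1 = -h*(2*2.59*4.63 + 4.63^2) = -1.449163*45.4203 = -65.8214

-65.8214 N*m


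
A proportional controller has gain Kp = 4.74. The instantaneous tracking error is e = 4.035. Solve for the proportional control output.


u_P = Kp * e = 4.74 * 4.035 = 19.1259

19.1259


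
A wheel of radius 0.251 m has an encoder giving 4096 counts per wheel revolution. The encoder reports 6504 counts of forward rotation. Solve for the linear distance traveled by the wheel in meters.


revs = 6504/4096 = 1.587891
d = revs * 2*pi*r = 1.587891 * 2*pi*0.251 = 2.5042

2.5042 m


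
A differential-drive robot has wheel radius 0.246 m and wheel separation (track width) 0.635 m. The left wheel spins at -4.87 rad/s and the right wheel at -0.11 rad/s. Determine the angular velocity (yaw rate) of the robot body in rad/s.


omega = r*(wR - wL)/L = 0.246*(-0.11 - (-4.87))/0.635 = 1.8440

1.8440 rad/s


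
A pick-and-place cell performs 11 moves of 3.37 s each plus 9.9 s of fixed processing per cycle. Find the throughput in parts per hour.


T_cycle = 11*3.37 + 9.9 = 46.9700 s
rate = 3600/T = 76.6447

76.6447 parts/hour


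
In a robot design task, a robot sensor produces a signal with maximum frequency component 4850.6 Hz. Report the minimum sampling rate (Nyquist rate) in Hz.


f_s,min = 2*f_max = 2*4850.6 = 9701.2000

9701.2000 Hz


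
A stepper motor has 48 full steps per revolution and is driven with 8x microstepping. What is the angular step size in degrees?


step = 360/(48*8) = 360/384 = 0.9375

0.9375 degrees


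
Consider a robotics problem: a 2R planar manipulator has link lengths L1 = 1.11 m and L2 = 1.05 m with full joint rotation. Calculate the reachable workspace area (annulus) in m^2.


r_max = L1 + L2 = 2.1600, r_min = |L1 - L2| = 0.0600
A = pi*(r_max^2 - r_min^2) = pi*(4.6656 - 0.0036) = 14.6461

14.6461 m^2


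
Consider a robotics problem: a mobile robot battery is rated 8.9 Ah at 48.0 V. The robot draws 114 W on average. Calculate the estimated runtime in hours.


E = 8.9*48.0 = 427.2000 Wh
t = E/P = 427.2000/114 = 3.7474

3.7474 hours


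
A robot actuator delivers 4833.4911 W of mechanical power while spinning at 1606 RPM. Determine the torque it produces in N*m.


omega = 1606 * 2*pi/60 = 168.179927 rad/s
tau = P / omega = 4833.4911 / 168.179927 = 28.7400

28.7400 N*m


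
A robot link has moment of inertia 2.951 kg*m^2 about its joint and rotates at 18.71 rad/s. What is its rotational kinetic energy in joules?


KE = (1/2)*I*omega^2 = 0.5*2.951*18.71^2 = 516.5196

516.5196 J


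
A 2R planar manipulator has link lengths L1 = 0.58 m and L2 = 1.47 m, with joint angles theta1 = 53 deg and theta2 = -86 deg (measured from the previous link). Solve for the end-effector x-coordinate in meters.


x = L1*cos(th1) + L2*cos(th1+th2) = 0.58*cos(53 deg) + 1.47*cos(-33 deg) = 1.5819

1.5819 m


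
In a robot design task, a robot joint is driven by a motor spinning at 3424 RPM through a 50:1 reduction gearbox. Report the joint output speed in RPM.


omega_joint = omega_motor / N = 3424 / 50 = 68.4800

68.4800 RPM


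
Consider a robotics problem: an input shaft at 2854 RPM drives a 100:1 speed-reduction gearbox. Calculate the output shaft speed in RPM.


omega_out = omega_in / N = 2854 / 100 = 28.5400

28.5400 RPM


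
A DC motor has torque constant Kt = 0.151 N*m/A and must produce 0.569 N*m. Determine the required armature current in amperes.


I = tau / Kt = 0.569/0.151 = 3.7682

3.7682 A


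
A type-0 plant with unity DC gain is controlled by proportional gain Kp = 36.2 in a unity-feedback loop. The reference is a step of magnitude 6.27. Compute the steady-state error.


e_ss = R/(1 + Kp) = 6.27/(1 + 36.2) = 6.27/37.2000 = 0.1685

0.1685


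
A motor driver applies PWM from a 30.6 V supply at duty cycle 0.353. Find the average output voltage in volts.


V_avg = V_supply * D = 30.6*0.353 = 10.8018

10.8018 V


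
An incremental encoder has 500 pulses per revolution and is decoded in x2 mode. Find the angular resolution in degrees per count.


resolution = 360 / (PPR * 2) = 360 / 1000 = 0.3600

0.3600 degrees


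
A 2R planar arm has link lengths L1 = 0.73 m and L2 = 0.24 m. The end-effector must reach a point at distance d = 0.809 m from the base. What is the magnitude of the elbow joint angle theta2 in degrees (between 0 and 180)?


cos(th2) = (d^2 - L1^2 - L2^2)/(2*L1*L2) = (0.809^2 - 0.73^2 - 0.24^2)/(2*0.73*0.24) = 0.18259418
th2 = acos(0.18259418) = 79.4791 deg

79.4791 degrees


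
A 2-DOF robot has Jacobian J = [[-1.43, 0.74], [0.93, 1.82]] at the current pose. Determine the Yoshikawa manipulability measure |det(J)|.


det(J) = -1.43*1.82 - (0.74)*(0.93) = -3.2908
|det(J)| = 3.2908

3.2908


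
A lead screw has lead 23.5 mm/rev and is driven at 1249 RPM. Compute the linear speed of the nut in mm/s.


v = lead * (RPM/60) = 23.5*1249/60 = 489.1917

489.1917 mm/s


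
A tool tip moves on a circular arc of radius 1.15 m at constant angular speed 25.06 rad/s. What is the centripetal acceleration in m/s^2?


a_c = omega^2 * r = 25.06^2 * 1.15 = 722.2041

722.2041 m/s^2


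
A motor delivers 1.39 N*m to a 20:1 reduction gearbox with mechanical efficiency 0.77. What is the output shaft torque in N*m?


tau_out = tau_in * N * eta = 1.39 * 20 * 0.77 = 21.4060

21.4060 N*m


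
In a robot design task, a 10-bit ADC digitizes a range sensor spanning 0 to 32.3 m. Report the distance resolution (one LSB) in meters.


res = range / 2^n = 32.3/2^10 = 32.3/1024 = 0.0315

0.0315 m


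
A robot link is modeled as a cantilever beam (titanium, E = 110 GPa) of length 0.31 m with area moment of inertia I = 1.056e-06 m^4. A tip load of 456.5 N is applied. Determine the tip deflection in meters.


delta = F*L^3/(3*E*I) = 456.5*0.31^3/(3*1.100e+11*1.056e-06)
      = 13.5995915/348480 = 3.9025e-05

3.9025e-05 m


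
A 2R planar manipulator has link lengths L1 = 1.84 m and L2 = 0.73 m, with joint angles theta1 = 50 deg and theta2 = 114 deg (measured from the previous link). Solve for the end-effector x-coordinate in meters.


x = L1*cos(th1) + L2*cos(th1+th2) = 1.84*cos(50 deg) + 0.73*cos(164 deg) = 0.4810

0.4810 m


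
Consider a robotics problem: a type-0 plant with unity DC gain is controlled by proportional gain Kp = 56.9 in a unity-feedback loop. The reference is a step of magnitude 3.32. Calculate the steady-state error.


e_ss = R/(1 + Kp) = 3.32/(1 + 56.9) = 3.32/57.9000 = 0.0573

0.0573


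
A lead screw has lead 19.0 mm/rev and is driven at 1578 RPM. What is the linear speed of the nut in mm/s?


v = lead * (RPM/60) = 19.0*1578/60 = 499.7000

499.7000 mm/s


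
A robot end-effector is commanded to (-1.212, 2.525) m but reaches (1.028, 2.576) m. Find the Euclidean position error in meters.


dx = 1.028 - (-1.212) = 2.2400, dy = 2.576 - (2.525) = 0.0510
err = sqrt(5.017600 + 0.002601) = 2.2406

2.2406 m


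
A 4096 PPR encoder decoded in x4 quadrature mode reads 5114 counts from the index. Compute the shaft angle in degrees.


angle = counts * 360 / (PPR*4) = 5114 * 360 / 16384 = 112.3682

112.3682 degrees


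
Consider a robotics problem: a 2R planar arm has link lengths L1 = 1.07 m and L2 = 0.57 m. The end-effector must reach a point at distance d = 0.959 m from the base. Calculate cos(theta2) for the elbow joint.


cos(th2) = (d^2 - L1^2 - L2^2)/(2*L1*L2) = (0.959^2 - 1.07^2 - 0.57^2)/(2*1.07*0.57) = -0.4510

-0.4510


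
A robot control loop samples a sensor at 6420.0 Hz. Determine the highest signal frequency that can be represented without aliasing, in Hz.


f_max = f_s/2 = 6420.0/2 = 3210.0000

3210.0000 Hz


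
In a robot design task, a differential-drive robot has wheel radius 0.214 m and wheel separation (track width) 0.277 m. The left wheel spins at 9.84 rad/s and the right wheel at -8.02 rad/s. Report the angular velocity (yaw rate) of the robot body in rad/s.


omega = r*(wR - wL)/L = 0.214*(-8.02 - (9.84))/0.277 = -13.7980

-13.7980 rad/s


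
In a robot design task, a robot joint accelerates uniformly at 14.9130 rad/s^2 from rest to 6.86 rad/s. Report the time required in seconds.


t = delta_omega / alpha = 6.86 / 14.9130 = 0.4600

0.4600 s


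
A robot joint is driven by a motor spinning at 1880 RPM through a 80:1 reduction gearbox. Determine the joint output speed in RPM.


omega_joint = omega_motor / N = 1880 / 80 = 23.5000

23.5000 RPM


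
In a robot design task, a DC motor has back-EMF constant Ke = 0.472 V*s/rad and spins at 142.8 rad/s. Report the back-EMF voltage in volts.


V_emf = Ke * omega = 0.472*142.8 = 67.4016

67.4016 V


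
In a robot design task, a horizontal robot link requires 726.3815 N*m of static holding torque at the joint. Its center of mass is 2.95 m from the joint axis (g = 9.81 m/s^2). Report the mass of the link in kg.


m = tau / (g*L) = 726.3815 / (9.81 * 2.95) = 25.1000

25.1000 kg


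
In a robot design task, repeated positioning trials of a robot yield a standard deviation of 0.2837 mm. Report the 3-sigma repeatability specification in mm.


repeatability = 3*sigma = 3*0.2837 = 0.8511

0.8511 mm


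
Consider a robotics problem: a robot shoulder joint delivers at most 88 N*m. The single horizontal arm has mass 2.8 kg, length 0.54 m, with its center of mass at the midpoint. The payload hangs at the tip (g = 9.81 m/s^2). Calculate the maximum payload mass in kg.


tau_arm = m_arm*g*(L/2) = 2.8*9.81*0.54/2 = 7.4164 N*m
tau_payload = tau_max - tau_arm = 88 - 7.4164 = 80.5836
m_payload = tau_payload / (g*L) = 80.5836 / (9.81*0.54) = 15.2119

15.2119 kg


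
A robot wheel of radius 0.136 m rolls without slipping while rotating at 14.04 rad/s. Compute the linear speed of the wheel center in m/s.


v = omega * r = 14.04 * 0.136 = 1.9094

1.9094 m/s


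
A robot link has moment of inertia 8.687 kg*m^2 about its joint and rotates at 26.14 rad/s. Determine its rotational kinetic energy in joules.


KE = (1/2)*I*omega^2 = 0.5*8.687*26.14^2 = 2967.9118

2967.9118 J


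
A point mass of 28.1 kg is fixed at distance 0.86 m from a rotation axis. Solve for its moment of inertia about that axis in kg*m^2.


I = m*r^2 = 28.1*0.86^2 = 20.7828

20.7828 kg*m^2


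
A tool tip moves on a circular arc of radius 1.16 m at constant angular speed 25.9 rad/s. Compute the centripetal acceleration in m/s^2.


a_c = omega^2 * r = 25.9^2 * 1.16 = 778.1396

778.1396 m/s^2


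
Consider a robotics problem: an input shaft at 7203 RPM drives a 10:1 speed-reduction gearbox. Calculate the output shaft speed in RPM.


omega_out = omega_in / N = 7203 / 10 = 720.3000

720.3000 RPM


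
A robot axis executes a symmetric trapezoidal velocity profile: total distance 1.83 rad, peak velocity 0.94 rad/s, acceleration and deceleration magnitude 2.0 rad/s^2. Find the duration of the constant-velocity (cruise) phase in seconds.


t_acc = v/a = 0.470000 s, d_acc = v^2/(2a) = 0.220900 rad each
d_cruise = 1.83 - 2*0.220900 = 1.388200 rad
t_cruise = d_cruise/v = 1.388200/0.94 = 1.4768

1.4768 s


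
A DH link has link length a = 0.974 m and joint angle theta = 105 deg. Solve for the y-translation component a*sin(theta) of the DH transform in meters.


a*sin(theta) = 0.974*sin(105 deg) = 0.9408

0.9408 m


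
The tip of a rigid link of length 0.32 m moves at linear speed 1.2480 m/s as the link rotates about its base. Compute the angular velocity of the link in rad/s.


omega = v / L = 1.2480 / 0.32 = 3.9000

3.9000 rad/s


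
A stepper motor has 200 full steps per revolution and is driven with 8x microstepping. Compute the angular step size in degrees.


step = 360/(200*8) = 360/1600 = 0.2250

0.2250 degrees


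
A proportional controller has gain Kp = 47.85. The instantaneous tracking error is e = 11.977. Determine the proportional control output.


u_P = Kp * e = 47.85 * 11.977 = 573.0995

573.0995


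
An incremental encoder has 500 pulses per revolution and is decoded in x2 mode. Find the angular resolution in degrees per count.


resolution = 360 / (PPR * 2) = 360 / 1000 = 0.3600

0.3600 degrees


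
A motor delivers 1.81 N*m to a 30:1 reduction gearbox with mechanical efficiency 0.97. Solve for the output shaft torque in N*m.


tau_out = tau_in * N * eta = 1.81 * 30 * 0.97 = 52.6710

52.6710 N*m


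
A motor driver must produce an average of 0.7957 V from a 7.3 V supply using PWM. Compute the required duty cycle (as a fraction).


D = V_avg/V_supply = 0.7957/7.3 = 0.1090

0.1090


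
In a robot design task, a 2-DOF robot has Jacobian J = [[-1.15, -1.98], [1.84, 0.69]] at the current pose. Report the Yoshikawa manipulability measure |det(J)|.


det(J) = -1.15*0.69 - (-1.98)*(1.84) = 2.8497
|det(J)| = 2.8497

2.8497


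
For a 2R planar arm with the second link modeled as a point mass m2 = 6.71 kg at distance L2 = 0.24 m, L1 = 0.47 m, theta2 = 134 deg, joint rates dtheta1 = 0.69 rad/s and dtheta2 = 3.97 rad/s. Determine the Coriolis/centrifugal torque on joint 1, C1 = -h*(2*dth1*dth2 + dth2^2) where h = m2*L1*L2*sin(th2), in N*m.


h = m2*L1*L2*sin(th2) = 6.71*0.47*0.24*sin(134 deg) = 0.544460
C1 = -h*(2*0.69*3.97 + 3.97^2) = -0.544460*21.2395 = -11.5641

-11.5641 N*m
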